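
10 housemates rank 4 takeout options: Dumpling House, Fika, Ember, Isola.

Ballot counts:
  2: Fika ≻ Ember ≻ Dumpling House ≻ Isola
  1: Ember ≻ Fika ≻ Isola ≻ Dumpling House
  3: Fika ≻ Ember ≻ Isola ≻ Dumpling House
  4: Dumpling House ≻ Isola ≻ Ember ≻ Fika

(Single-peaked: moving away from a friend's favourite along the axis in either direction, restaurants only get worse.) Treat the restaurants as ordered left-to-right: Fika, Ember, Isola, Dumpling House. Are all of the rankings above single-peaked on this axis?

no

Axis positions: Fika=1, Ember=2, Isola=3, Dumpling House=4.
Faction 1: ranking walks positions 1-2-4-3; Dumpling House is ranked above Isola even though Isola lies between Dumpling House and the peak Fika on the axis — preferences dip and rise again. Not single-peaked.
Faction 2 (peak Ember at position 2): ranking walks positions 2-1-3-4, expanding outward from the peak — single-peaked.
Faction 3 (peak Fika at position 1): ranking walks positions 1-2-3-4, expanding outward from the peak — single-peaked.
Faction 4 (peak Dumpling House at position 4): ranking walks positions 4-3-2-1, expanding outward from the peak — single-peaked.
Faction 1 violates single-peakedness, so the profile is not single-peaked on this axis.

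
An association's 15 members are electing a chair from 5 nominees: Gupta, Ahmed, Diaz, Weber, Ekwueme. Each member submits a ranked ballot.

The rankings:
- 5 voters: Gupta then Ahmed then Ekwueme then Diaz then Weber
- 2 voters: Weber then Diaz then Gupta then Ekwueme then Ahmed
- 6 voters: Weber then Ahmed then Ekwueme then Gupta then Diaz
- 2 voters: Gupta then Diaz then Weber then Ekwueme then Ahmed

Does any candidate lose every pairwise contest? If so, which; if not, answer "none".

Pairwise majorities:
Gupta vs Ahmed: 5+2+2 = 9 for Gupta, 6 for Ahmed — Gupta by 9–6.
Gupta vs Diaz: 5+6+2 = 13 for Gupta, 2 for Diaz — Gupta by 13–2.
Gupta vs Weber: Weber, 8–7.
Gupta–Ekwueme: Gupta 9–6.
Ahmed vs Diaz: Ahmed preferred on 5+6 = 11 ballots; Ahmed wins 11–4.
Ahmed vs Weber: 5 for Ahmed, 10 for Weber — Weber by 10–5.
Ahmed vs Ekwueme: Ahmed wins 11–4.
Diaz vs Weber: 7 to 8, Weber.
Diaz vs Ekwueme: Diaz preferred on 2+2 = 4 ballots; Ekwueme wins 11–4.
Weber vs Ekwueme: Weber is ranked higher on 2+6+2 = 10 ballots, Ekwueme on 5. Weber wins 10–5.
Only Diaz has no wins; Diaz is the Condorcet loser.

Diaz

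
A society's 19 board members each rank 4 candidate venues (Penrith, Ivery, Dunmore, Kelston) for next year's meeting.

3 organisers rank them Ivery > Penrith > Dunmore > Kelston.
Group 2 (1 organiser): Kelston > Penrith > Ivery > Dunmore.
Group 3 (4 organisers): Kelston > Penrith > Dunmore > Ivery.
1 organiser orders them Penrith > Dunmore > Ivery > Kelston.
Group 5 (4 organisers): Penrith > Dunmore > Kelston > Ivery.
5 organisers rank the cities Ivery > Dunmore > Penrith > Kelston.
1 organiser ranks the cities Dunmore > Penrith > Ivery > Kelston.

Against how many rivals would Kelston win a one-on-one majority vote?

Kelston against each rival (19 organisers):
Kelston vs Penrith: 5 to 14, Penrith.
Kelston vs Ivery: 9 to 10, Ivery.
Kelston–Dunmore: Dunmore 14–5.
Kelston beats no one; loses to Penrith, Ivery, Dunmore — 0 pairwise wins.

0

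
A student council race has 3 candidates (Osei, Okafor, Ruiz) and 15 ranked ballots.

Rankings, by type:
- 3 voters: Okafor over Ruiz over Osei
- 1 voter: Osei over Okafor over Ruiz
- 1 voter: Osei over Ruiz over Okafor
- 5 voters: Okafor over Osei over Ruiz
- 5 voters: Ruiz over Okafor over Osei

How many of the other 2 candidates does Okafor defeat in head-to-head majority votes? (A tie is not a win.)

2

Okafor against each rival (15 voters):
Okafor vs Osei: Okafor wins 13–2.
Okafor vs Ruiz: Okafor is ranked higher on 3+1+5 = 9 ballots, Ruiz on 6. Okafor wins 9–6.
Okafor beats Osei, Ruiz — 2 pairwise wins.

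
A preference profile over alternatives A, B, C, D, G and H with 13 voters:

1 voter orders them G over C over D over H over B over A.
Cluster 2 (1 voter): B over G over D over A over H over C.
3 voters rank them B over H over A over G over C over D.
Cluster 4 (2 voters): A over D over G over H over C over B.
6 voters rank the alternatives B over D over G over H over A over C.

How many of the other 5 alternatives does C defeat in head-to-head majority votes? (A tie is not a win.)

C against each rival (13 voters):
C vs A: 1 for C, 12 for A — A by 12–1.
C–B: B 10–3.
C vs D: 4 to 9, D.
C–G: G 13–0.
C vs H: C is ranked higher on 1 ballot, H on 12. H wins 12–1.
C beats no one; loses to A, B, D, G, H — 0 pairwise wins.

0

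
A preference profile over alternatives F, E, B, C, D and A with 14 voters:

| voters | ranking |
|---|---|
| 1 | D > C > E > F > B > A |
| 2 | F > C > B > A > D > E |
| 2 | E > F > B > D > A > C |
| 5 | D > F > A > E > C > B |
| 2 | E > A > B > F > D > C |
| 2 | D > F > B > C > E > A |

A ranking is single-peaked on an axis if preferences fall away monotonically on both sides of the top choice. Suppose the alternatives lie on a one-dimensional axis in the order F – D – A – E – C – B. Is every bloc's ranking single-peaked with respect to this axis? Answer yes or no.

Axis positions: F=1, D=2, A=3, E=4, C=5, B=6.
Bloc 1: ranking walks positions 2-5-4-1-6-3; C is ranked above A even though A lies between C and the peak D on the axis — preferences dip and rise again. Not single-peaked.
Bloc 2: ranking walks positions 1-5-6-3-2-4; C is ranked above D even though D lies between C and the peak F on the axis — preferences dip and rise again. Not single-peaked.
Bloc 3: ranking walks positions 4-1-6-2-3-5; F is ranked above A even though A lies between F and the peak E on the axis — preferences dip and rise again. Not single-peaked.
Bloc 4 (peak D at position 2): ranking walks positions 2-1-3-4-5-6, expanding outward from the peak — single-peaked.
Bloc 5: ranking walks positions 4-3-6-1-2-5; B is ranked above C even though C lies between B and the peak E on the axis — preferences dip and rise again. Not single-peaked.
Bloc 6: ranking walks positions 2-1-6-5-4-3; B is ranked above A even though A lies between B and the peak D on the axis — preferences dip and rise again. Not single-peaked.
Bloc 1 violates single-peakedness, so the profile is not single-peaked on this axis.

no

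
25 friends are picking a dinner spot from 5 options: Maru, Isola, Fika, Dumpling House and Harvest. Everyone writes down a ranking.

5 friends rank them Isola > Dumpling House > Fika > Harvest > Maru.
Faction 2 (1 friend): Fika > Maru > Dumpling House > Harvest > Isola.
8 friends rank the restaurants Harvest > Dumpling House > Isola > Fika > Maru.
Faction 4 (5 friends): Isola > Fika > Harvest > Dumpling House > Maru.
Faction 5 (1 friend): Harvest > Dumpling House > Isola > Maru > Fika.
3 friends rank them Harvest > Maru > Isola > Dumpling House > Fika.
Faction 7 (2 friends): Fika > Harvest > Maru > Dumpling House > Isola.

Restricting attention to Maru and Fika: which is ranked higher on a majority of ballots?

Fika

Ballots ranking Maru above Fika: 1 + 3 = 4.
Ballots ranking Fika above Maru: 25 − 4 = 21.
Fika wins the head-to-head 21–4.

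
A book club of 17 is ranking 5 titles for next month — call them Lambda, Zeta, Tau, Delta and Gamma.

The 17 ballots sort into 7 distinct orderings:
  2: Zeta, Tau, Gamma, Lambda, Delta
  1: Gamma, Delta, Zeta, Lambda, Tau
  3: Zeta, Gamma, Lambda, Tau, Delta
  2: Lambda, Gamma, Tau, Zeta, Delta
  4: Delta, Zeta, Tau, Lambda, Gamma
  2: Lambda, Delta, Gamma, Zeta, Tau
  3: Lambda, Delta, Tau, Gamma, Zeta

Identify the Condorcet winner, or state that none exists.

Head-to-head results (17 members):
Lambda vs Zeta: Lambda is ranked higher on 2+2+3 = 7 ballots, Zeta on 10. Zeta wins 10–7.
Lambda vs Tau: 1+3+2+2+3 = 11 for Lambda, 6 for Tau — Lambda by 11–6.
Lambda vs Delta: Lambda preferred on 2+3+2+2+3 = 12 ballots; Lambda wins 12–5.
Lambda vs Gamma: Lambda is ranked higher on 2+4+2+3 = 11 ballots, Gamma on 6. Lambda wins 11–6.
Zeta vs Tau: Zeta preferred on 2+1+3+4+2 = 12 ballots; Zeta wins 12–5.
Zeta vs Delta: 7 to 10, Delta.
Zeta vs Gamma: Zeta is ranked higher on 2+3+4 = 9 ballots, Gamma on 8. Zeta wins 9–8.
Tau vs Delta: Tau preferred on 2+3+2 = 7 ballots; Delta wins 10–7.
Tau vs Gamma: Tau is ranked higher on 2+4+3 = 9 ballots, Gamma on 8. Tau wins 9–8.
Delta vs Gamma: Delta preferred on 4+2+3 = 9 ballots; Delta wins 9–8.
Each book drops at least one matchup (Lambda loses to Zeta; Zeta loses to Delta; Tau loses to Lambda; Delta loses to Lambda; Gamma loses to Lambda); the cycle Lambda > Delta > Zeta > Lambda rules out a Condorcet winner.

none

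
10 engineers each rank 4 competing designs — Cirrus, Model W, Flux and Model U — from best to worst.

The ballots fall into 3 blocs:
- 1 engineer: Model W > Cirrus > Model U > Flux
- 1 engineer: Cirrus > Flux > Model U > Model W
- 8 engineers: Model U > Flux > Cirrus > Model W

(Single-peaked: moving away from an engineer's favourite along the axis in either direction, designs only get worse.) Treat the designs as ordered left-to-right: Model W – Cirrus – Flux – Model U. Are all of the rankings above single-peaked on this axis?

no

Axis positions: Model W=1, Cirrus=2, Flux=3, Model U=4.
Bloc 1: ranking walks positions 1-2-4-3; Model U is ranked above Flux even though Flux lies between Model U and the peak Model W on the axis — preferences dip and rise again. Not single-peaked.
Bloc 2 (peak Cirrus at position 2): ranking walks positions 2-3-4-1, expanding outward from the peak — single-peaked.
Bloc 3 (peak Model U at position 4): ranking walks positions 4-3-2-1, expanding outward from the peak — single-peaked.
Bloc 1 violates single-peakedness, so the profile is not single-peaked on this axis.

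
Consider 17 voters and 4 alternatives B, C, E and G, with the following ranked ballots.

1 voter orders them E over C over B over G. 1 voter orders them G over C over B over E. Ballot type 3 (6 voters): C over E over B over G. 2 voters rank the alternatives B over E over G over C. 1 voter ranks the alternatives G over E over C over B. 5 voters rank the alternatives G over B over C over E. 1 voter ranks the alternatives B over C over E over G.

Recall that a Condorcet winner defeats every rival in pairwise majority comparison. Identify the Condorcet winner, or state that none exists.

Head-to-head results (17 voters):
B vs C: 8 to 9, C.
B vs E: B preferred on 1+2+5+1 = 9 ballots; B wins 9–8.
B vs G: 1+6+2+1 = 10 for B, 7 for G — B by 10–7.
C vs E: 13 to 4, C.
C vs G: C preferred on 1+6+1 = 8 ballots; G wins 9–8.
E vs G: E is ranked higher on 1+6+2+1 = 10 ballots, G on 7. E wins 10–7.
Every alternative loses at least once (B loses to C; C loses to G; E loses to B; G loses to B). The majority relation contains the cycle B → G → C → B, so there is no Condorcet winner.

none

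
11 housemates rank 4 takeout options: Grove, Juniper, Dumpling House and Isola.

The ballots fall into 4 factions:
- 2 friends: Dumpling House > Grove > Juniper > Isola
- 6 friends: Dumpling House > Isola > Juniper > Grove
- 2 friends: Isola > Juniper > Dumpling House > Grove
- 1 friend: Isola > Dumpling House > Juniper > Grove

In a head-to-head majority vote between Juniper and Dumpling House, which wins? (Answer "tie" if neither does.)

Dumpling House

Ballots ranking Juniper above Dumpling House: 2.
Ballots ranking Dumpling House above Juniper: 11 − 2 = 9.
Dumpling House wins the head-to-head 9–2.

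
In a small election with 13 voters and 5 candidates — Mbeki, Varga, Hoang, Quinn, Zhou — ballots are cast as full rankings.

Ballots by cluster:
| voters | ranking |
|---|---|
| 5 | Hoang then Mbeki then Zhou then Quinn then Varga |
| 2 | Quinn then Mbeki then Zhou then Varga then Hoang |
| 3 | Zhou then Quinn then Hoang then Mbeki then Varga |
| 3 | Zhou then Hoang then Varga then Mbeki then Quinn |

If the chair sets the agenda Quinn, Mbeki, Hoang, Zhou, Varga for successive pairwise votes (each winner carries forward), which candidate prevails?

Round 1: Quinn vs Mbeki — 5–8, Mbeki advances.
Round 2: Mbeki vs Hoang — 2–11, Hoang advances.
Round 3: Hoang vs Zhou — 5–8, Zhou advances.
Round 4: Zhou vs Varga — 13–0, Zhou advances.
Zhou survives the agenda.

Zhou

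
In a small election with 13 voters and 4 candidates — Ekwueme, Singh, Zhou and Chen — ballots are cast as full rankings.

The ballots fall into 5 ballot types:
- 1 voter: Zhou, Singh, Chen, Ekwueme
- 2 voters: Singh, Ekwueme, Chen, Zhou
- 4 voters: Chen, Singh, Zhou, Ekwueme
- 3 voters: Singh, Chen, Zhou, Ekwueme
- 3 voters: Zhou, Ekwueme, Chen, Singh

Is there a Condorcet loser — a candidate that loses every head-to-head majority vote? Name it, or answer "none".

Head-to-head results (13 voters):
Ekwueme vs Singh: 3 to 10, Singh.
Ekwueme vs Zhou: Zhou wins 11–2.
Ekwueme vs Chen: Chen wins 8–5.
Singh vs Zhou: 9 to 4, Singh.
Singh vs Chen: 1+2+3 = 6 for Singh, 7 for Chen — Chen by 7–6.
Zhou vs Chen: Chen, 9–4.
Ekwueme loses to every other candidate — it is the Condorcet loser.

Ekwueme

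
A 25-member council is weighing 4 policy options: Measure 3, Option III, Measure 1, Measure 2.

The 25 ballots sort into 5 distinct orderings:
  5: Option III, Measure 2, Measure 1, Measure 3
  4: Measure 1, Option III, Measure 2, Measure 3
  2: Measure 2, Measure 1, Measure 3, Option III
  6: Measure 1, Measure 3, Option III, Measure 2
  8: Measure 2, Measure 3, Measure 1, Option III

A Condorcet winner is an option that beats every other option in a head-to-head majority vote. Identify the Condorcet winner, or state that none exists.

Check each pair by majority over 25 ballots:
Measure 3 vs Option III: 2+6+8 = 16 for Measure 3, 9 for Option III — Measure 3 by 16–9.
Measure 3 vs Measure 1: Measure 1, 17–8.
Measure 3–Measure 2: Measure 2 19–6.
Option III vs Measure 1: 5 to 20, Measure 1.
Option III vs Measure 2: Option III is ranked higher on 5+4+6 = 15 ballots, Measure 2 on 10. Option III wins 15–10.
Measure 1 vs Measure 2: Measure 2, 15–10.
Every option loses at least once (Measure 3 loses to Measure 1; Option III loses to Measure 3; Measure 1 loses to Measure 2; Measure 2 loses to Option III). The majority relation contains the cycle Measure 3 > Option III > Measure 2 > Measure 3, so there is no Condorcet winner.

none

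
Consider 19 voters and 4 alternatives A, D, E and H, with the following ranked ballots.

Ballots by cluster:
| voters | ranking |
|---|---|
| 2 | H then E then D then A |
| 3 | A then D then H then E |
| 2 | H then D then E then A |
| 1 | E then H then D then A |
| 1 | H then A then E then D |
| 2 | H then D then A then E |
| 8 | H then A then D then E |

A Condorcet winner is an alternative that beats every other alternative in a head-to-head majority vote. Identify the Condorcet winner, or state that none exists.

H

Head-to-head results (19 voters):
A vs D: A wins 12–7.
A–E: A 14–5.
A–H: H 16–3.
D vs E: D, 15–4.
D–H: H 16–3.
E–H: H 18–1.
H beats each of A, D, E — H is the Condorcet winner.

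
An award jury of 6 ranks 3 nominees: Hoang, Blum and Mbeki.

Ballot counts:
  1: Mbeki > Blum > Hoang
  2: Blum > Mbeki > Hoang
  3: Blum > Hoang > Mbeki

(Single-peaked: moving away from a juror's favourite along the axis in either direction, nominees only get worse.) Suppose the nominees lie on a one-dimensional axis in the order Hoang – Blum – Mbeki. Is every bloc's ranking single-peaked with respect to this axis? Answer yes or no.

yes

Axis positions: Hoang=1, Blum=2, Mbeki=3.
Bloc 1 (peak Mbeki at position 3): ranking walks positions 3-2-1, expanding outward from the peak — single-peaked.
Bloc 2 (peak Blum at position 2): ranking walks positions 2-3-1, expanding outward from the peak — single-peaked.
Bloc 3 (peak Blum at position 2): ranking walks positions 2-1-3, expanding outward from the peak — single-peaked.
Every ranking is single-peaked on this axis.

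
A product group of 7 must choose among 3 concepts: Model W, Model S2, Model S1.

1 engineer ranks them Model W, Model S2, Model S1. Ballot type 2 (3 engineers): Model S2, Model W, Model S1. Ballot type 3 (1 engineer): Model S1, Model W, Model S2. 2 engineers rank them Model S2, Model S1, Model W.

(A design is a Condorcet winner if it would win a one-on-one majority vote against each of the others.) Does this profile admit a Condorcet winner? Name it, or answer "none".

Model S2

Head-to-head results (7 engineers):
Model W vs Model S2: 1+1 = 2 for Model W, 5 for Model S2 — Model S2 by 5–2.
Model W vs Model S1: Model W, 4–3.
Model S2 vs Model S1: Model S2 preferred on 1+3+2 = 6 ballots; Model S2 wins 6–1.
Model S2 defeats every rival head-to-head and is the Condorcet winner.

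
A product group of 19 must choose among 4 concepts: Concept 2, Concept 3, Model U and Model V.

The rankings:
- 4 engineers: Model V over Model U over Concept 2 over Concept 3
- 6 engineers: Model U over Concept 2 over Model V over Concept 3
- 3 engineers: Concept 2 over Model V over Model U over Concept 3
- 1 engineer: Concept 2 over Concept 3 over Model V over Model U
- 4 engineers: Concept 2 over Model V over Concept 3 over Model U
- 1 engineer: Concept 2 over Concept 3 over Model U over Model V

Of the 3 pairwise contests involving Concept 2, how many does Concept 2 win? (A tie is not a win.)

Concept 2 against each rival (19 engineers):
Concept 2 vs Concept 3: 19 to 0, Concept 2.
Concept 2 vs Model U: Concept 2 is ranked higher on 3+1+4+1 = 9 ballots, Model U on 10. Model U wins 10–9.
Concept 2 vs Model V: Concept 2, 15–4.
Concept 2 beats Concept 3, Model V; loses to Model U — 2 pairwise wins.

2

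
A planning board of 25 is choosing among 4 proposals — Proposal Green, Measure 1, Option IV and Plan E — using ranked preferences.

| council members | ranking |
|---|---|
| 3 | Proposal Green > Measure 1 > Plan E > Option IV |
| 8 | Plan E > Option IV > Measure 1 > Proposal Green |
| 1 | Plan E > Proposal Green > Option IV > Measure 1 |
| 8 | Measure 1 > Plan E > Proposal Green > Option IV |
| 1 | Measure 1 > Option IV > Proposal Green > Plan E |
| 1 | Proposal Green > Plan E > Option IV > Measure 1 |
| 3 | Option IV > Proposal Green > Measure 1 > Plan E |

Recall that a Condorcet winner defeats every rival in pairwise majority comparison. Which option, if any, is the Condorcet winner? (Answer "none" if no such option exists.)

none

Check each pair by majority over 25 ballots:
Proposal Green vs Measure 1: 8 to 17, Measure 1.
Proposal Green vs Option IV: 3+1+8+1 = 13 for Proposal Green, 12 for Option IV — Proposal Green by 13–12.
Proposal Green vs Plan E: Proposal Green preferred on 3+1+1+3 = 8 ballots; Plan E wins 17–8.
Measure 1 vs Option IV: 12 to 13, Option IV.
Measure 1 vs Plan E: Measure 1 preferred on 3+8+1+3 = 15 ballots; Measure 1 wins 15–10.
Option IV vs Plan E: Option IV is ranked higher on 1+3 = 4 ballots, Plan E on 21. Plan E wins 21–4.
Each option drops at least one matchup (Proposal Green loses to Measure 1; Measure 1 loses to Option IV; Option IV loses to Proposal Green; Plan E loses to Measure 1); the cycle Proposal Green > Option IV > Measure 1 > Proposal Green rules out a Condorcet winner.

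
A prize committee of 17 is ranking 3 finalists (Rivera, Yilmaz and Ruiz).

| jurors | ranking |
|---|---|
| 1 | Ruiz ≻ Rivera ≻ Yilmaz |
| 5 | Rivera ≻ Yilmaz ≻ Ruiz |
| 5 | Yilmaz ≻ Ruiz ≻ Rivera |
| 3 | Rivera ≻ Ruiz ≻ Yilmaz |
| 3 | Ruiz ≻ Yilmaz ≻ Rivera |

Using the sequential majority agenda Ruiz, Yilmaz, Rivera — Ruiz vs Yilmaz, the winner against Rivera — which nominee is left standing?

Round 1: Ruiz vs Yilmaz — 7–10, Yilmaz advances.
Round 2: Yilmaz vs Rivera — 8–9, Rivera advances.
Rivera survives the agenda.

Rivera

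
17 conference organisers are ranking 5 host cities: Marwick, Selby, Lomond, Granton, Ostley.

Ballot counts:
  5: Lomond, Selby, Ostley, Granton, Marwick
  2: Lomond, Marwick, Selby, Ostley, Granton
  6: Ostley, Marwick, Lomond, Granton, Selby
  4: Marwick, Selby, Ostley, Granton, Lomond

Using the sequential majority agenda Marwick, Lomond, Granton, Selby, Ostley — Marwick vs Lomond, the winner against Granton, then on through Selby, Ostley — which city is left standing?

Ostley

Round 1: Marwick vs Lomond — 10–7, Marwick advances.
Round 2: Marwick vs Granton — 12–5, Marwick advances.
Round 3: Marwick vs Selby — 12–5, Marwick advances.
Round 4: Marwick vs Ostley — 6–11, Ostley advances.
The agenda winner is Ostley.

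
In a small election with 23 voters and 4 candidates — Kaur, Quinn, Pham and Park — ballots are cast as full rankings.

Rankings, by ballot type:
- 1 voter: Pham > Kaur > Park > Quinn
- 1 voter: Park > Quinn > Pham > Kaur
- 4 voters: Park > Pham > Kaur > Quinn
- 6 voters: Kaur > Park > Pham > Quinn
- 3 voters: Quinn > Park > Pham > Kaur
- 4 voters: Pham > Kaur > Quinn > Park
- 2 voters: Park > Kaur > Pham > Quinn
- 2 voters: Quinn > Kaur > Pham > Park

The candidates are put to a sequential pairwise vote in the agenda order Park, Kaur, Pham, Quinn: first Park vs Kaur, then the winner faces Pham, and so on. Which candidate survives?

Pham

Round 1: Park vs Kaur — 10–13, Kaur advances.
Round 2: Kaur vs Pham — 10–13, Pham advances.
Round 3: Pham vs Quinn — 17–6, Pham advances.
The agenda winner is Pham.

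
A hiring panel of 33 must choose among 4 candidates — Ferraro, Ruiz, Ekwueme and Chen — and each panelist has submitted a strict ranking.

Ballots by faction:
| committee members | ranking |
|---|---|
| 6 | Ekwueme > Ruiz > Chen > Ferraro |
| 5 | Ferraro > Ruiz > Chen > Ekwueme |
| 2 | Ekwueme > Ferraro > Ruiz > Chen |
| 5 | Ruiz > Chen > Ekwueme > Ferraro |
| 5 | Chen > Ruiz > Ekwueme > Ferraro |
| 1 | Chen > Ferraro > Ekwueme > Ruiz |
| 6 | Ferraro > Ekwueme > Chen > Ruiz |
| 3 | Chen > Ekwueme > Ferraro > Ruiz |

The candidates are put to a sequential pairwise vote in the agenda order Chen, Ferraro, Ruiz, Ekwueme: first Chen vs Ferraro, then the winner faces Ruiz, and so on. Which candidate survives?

Round 1: Chen vs Ferraro — 20–13, Chen advances.
Round 2: Chen vs Ruiz — 15–18, Ruiz advances.
Round 3: Ruiz vs Ekwueme — 15–18, Ekwueme advances.
Ekwueme survives the agenda.

Ekwueme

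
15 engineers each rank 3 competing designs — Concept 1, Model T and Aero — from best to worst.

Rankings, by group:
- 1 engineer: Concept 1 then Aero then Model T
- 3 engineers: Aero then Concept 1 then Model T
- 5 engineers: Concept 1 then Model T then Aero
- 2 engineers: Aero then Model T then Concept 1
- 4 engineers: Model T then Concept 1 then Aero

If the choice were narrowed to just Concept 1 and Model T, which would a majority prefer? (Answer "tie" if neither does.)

Ballots ranking Concept 1 above Model T: 1 + 3 + 5 = 9.
Ballots ranking Model T above Concept 1: 15 − 9 = 6.
Concept 1 wins the head-to-head 9–6.

Concept 1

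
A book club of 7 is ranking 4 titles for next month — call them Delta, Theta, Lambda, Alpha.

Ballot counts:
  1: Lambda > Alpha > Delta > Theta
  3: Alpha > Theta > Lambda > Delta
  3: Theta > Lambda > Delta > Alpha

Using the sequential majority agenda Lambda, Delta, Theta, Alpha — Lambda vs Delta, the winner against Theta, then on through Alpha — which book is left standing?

Round 1: Lambda vs Delta — 7–0, Lambda advances.
Round 2: Lambda vs Theta — 1–6, Theta advances.
Round 3: Theta vs Alpha — 3–4, Alpha advances.
The agenda winner is Alpha.

Alpha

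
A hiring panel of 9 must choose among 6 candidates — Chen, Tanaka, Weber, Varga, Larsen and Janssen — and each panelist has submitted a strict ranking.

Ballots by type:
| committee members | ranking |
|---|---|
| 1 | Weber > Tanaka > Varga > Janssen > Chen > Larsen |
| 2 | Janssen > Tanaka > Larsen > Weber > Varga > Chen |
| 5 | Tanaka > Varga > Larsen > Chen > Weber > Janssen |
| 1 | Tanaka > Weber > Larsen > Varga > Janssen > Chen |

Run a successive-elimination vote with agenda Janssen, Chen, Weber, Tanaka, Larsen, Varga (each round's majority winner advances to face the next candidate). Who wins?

Round 1: Janssen vs Chen — 4–5, Chen advances.
Round 2: Chen vs Weber — 5–4, Chen advances.
Round 3: Chen vs Tanaka — 0–9, Tanaka advances.
Round 4: Tanaka vs Larsen — 9–0, Tanaka advances.
Round 5: Tanaka vs Varga — 9–0, Tanaka advances.
The agenda winner is Tanaka.

Tanaka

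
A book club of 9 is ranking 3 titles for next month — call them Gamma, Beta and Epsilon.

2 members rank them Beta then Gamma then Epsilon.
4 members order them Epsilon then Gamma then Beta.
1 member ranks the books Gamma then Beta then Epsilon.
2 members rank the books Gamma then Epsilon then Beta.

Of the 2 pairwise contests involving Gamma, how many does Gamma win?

2

Gamma against each rival (9 members):
Gamma vs Beta: Gamma, 7–2.
Gamma vs Epsilon: Gamma wins 5–4.
Gamma beats Beta, Epsilon — 2 pairwise wins.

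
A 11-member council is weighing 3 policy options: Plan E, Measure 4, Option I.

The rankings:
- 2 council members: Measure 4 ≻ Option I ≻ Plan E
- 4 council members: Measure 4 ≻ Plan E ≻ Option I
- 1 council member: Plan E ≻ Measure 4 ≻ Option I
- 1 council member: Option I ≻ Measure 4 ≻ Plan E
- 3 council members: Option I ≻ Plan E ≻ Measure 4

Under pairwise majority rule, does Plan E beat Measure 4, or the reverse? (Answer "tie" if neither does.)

Ballots ranking Plan E above Measure 4: 1 + 3 = 4.
Ballots ranking Measure 4 above Plan E: 11 − 4 = 7.
Measure 4 wins the head-to-head 7–4.

Measure 4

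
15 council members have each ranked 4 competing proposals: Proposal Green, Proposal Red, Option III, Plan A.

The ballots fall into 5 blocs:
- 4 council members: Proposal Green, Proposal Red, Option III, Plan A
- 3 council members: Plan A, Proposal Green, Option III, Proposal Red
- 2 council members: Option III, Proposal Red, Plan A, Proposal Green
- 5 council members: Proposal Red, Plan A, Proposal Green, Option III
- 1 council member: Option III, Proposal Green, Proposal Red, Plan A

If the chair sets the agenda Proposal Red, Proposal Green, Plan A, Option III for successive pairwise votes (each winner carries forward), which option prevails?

Plan A

Round 1: Proposal Red vs Proposal Green — 7–8, Proposal Green advances.
Round 2: Proposal Green vs Plan A — 5–10, Plan A advances.
Round 3: Plan A vs Option III — 8–7, Plan A advances.
The agenda winner is Plan A.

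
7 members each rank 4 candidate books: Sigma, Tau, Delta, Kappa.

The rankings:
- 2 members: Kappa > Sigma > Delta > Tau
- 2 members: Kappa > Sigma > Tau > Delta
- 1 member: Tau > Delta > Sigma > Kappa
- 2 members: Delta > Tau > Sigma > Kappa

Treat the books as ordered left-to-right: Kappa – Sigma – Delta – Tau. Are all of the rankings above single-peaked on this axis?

no

Axis positions: Kappa=1, Sigma=2, Delta=3, Tau=4.
Cluster 1 (peak Kappa at position 1): ranking walks positions 1-2-3-4, expanding outward from the peak — single-peaked.
Cluster 2: ranking walks positions 1-2-4-3; Tau is ranked above Delta even though Delta lies between Tau and the peak Kappa on the axis — preferences dip and rise again. Not single-peaked.
Cluster 3 (peak Tau at position 4): ranking walks positions 4-3-2-1, expanding outward from the peak — single-peaked.
Cluster 4 (peak Delta at position 3): ranking walks positions 3-4-2-1, expanding outward from the peak — single-peaked.
Cluster 2 violates single-peakedness, so the profile is not single-peaked on this axis.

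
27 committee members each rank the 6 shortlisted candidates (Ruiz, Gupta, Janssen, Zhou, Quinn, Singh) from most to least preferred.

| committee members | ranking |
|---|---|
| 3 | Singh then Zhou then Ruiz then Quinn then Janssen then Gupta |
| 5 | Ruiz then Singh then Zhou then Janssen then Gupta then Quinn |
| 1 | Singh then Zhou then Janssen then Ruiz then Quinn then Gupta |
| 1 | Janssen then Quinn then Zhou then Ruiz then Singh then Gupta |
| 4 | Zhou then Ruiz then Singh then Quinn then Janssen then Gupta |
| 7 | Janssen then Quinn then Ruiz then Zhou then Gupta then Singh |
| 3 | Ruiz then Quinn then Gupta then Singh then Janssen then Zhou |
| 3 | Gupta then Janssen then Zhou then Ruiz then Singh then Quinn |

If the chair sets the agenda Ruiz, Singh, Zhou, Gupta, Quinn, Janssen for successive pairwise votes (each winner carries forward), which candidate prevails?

Round 1: Ruiz vs Singh — 23–4, Ruiz advances.
Round 2: Ruiz vs Zhou — 15–12, Ruiz advances.
Round 3: Ruiz vs Gupta — 24–3, Ruiz advances.
Round 4: Ruiz vs Quinn — 19–8, Ruiz advances.
Round 5: Ruiz vs Janssen — 15–12, Ruiz advances.
Ruiz survives the agenda.

Ruiz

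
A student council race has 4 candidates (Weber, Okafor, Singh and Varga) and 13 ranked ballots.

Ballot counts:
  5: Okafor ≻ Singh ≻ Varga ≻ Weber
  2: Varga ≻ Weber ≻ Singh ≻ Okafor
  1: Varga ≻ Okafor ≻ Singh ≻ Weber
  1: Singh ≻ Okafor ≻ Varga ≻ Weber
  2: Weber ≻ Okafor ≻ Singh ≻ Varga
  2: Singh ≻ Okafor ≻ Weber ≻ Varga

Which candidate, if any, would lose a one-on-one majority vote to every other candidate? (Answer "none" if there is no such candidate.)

Pairwise majorities:
Weber vs Okafor: 2+2 = 4 for Weber, 9 for Okafor — Okafor by 9–4.
Weber vs Singh: 4 to 9, Singh.
Weber vs Varga: Varga wins 9–4.
Okafor vs Singh: Okafor preferred on 5+1+2 = 8 ballots; Okafor wins 8–5.
Okafor vs Varga: Okafor preferred on 5+1+2+2 = 10 ballots; Okafor wins 10–3.
Singh vs Varga: Singh wins 10–3.
Only Weber has no wins; Weber is the Condorcet loser.

Weber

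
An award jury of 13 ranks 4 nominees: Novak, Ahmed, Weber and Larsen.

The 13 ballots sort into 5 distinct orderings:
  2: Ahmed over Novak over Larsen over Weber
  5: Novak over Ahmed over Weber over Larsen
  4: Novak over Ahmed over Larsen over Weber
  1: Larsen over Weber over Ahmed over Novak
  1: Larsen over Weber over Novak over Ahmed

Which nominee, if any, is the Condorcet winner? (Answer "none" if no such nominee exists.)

Novak

Pairwise majorities:
Novak vs Ahmed: Novak wins 10–3.
Novak vs Weber: Novak, 11–2.
Novak–Larsen: Novak 11–2.
Ahmed vs Weber: Ahmed, 11–2.
Ahmed vs Larsen: Ahmed, 11–2.
Weber–Larsen: Larsen 8–5.
Novak beats each of Ahmed, Weber, Larsen — Novak is the Condorcet winner.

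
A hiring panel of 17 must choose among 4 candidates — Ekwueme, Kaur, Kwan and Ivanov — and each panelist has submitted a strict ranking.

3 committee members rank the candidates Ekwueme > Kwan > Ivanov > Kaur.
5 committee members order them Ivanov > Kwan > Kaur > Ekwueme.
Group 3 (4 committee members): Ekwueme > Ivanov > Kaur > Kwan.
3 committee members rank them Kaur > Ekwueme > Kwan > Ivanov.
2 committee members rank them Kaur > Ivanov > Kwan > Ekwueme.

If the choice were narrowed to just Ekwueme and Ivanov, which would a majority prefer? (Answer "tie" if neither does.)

Ekwueme

Ballots ranking Ekwueme above Ivanov: 3 + 4 + 3 = 10.
Ballots ranking Ivanov above Ekwueme: 17 − 10 = 7.
Ekwueme wins the head-to-head 10–7.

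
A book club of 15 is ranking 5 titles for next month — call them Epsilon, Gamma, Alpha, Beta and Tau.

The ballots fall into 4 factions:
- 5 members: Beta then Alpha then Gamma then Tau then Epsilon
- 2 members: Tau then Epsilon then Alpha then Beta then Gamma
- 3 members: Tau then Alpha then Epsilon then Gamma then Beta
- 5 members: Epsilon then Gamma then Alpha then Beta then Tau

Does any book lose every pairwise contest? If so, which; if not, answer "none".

none

Pairwise majorities:
Epsilon vs Gamma: Epsilon wins 10–5.
Epsilon vs Alpha: Alpha wins 8–7.
Epsilon vs Beta: 2+3+5 = 10 for Epsilon, 5 for Beta — Epsilon by 10–5.
Epsilon vs Tau: 5 for Epsilon, 10 for Tau — Tau by 10–5.
Gamma vs Alpha: 5 for Gamma, 10 for Alpha — Alpha by 10–5.
Gamma vs Beta: 3+5 = 8 for Gamma, 7 for Beta — Gamma by 8–7.
Gamma vs Tau: Gamma, 10–5.
Alpha vs Beta: 10 to 5, Alpha.
Alpha vs Tau: Alpha preferred on 5+5 = 10 ballots; Alpha wins 10–5.
Beta vs Tau: Beta preferred on 5+5 = 10 ballots; Beta wins 10–5.
Each book has at least one pairwise win (Epsilon beats Gamma; Gamma beats Beta; Alpha beats Epsilon; Beta beats Tau; Tau beats Epsilon) — no Condorcet loser.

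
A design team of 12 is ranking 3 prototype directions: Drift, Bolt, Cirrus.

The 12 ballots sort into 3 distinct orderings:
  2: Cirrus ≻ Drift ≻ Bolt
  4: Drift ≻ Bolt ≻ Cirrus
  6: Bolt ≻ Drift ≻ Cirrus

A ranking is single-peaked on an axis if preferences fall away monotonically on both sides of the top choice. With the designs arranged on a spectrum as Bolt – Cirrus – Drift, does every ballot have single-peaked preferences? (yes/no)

Axis positions: Bolt=1, Cirrus=2, Drift=3.
Type 1 (peak Cirrus at position 2): ranking walks positions 2-3-1, expanding outward from the peak — single-peaked.
Type 2: ranking walks positions 3-1-2; Bolt is ranked above Cirrus even though Cirrus lies between Bolt and the peak Drift on the axis — preferences dip and rise again. Not single-peaked.
Type 3: ranking walks positions 1-3-2; Drift is ranked above Cirrus even though Cirrus lies between Drift and the peak Bolt on the axis — preferences dip and rise again. Not single-peaked.
Type 2 violates single-peakedness, so the profile is not single-peaked on this axis.

no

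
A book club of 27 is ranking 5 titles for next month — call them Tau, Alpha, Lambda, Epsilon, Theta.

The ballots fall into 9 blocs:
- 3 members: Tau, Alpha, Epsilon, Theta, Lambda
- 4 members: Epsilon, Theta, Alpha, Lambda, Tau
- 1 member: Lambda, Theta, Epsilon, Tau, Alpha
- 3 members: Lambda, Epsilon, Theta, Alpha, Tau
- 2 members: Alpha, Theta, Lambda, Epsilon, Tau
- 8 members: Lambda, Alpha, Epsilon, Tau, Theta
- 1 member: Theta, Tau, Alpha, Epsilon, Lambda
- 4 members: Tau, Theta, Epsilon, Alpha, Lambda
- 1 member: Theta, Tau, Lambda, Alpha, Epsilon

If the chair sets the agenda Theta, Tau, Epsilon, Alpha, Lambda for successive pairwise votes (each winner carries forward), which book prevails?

Round 1: Theta vs Tau — 12–15, Tau advances.
Round 2: Tau vs Epsilon — 9–18, Epsilon advances.
Round 3: Epsilon vs Alpha — 12–15, Alpha advances.
Round 4: Alpha vs Lambda — 14–13, Alpha advances.
Alpha survives the agenda.

Alpha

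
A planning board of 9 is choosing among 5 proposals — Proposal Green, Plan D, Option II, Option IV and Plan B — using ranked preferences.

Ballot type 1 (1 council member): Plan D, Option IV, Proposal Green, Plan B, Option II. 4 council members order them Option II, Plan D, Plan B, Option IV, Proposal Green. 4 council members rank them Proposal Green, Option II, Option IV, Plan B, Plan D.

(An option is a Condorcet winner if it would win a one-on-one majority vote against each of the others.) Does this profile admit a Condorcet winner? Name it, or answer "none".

none

Pairwise majorities:
Proposal Green vs Plan D: Proposal Green is ranked higher on 4 ballots, Plan D on 5. Plan D wins 5–4.
Proposal Green vs Option II: Proposal Green is ranked higher on 1+4 = 5 ballots, Option II on 4. Proposal Green wins 5–4.
Proposal Green vs Option IV: Proposal Green is ranked higher on 4 ballots, Option IV on 5. Option IV wins 5–4.
Proposal Green vs Plan B: 1+4 = 5 for Proposal Green, 4 for Plan B — Proposal Green by 5–4.
Plan D vs Option II: Plan D is ranked higher on 1 ballot, Option II on 8. Option II wins 8–1.
Plan D vs Option IV: 5 to 4, Plan D.
Plan D vs Plan B: Plan D preferred on 1+4 = 5 ballots; Plan D wins 5–4.
Option II vs Option IV: 4+4 = 8 for Option II, 1 for Option IV — Option II by 8–1.
Option II vs Plan B: 4+4 = 8 for Option II, 1 for Plan B — Option II by 8–1.
Option IV vs Plan B: Option IV preferred on 1+4 = 5 ballots; Option IV wins 5–4.
Every option loses at least once (Proposal Green loses to Plan D; Plan D loses to Option II; Option II loses to Proposal Green; Option IV loses to Plan D; Plan B loses to Proposal Green). The majority relation contains the cycle Proposal Green > Option II > Plan D > Proposal Green, so there is no Condorcet winner.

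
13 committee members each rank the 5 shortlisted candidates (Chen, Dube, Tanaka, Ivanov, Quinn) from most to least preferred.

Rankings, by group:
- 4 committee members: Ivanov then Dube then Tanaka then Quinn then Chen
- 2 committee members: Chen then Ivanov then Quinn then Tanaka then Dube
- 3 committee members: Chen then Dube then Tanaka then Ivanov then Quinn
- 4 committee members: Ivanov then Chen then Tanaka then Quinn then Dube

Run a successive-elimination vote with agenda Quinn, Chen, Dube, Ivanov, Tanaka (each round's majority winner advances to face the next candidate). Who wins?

Round 1: Quinn vs Chen — 4–9, Chen advances.
Round 2: Chen vs Dube — 9–4, Chen advances.
Round 3: Chen vs Ivanov — 5–8, Ivanov advances.
Round 4: Ivanov vs Tanaka — 10–3, Ivanov advances.
The agenda winner is Ivanov.

Ivanov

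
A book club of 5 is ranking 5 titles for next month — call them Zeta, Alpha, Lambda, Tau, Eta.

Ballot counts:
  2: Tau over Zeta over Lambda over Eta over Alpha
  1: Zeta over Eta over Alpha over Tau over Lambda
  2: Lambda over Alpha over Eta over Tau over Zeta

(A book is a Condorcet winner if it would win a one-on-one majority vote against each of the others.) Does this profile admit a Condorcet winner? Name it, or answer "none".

Check each pair by majority over 5 ballots:
Zeta vs Alpha: Zeta is ranked higher on 2+1 = 3 ballots, Alpha on 2. Zeta wins 3–2.
Zeta vs Lambda: 3 to 2, Zeta.
Zeta vs Tau: 1 to 4, Tau.
Zeta vs Eta: 2+1 = 3 for Zeta, 2 for Eta — Zeta by 3–2.
Alpha vs Lambda: Alpha preferred on 1 ballot; Lambda wins 4–1.
Alpha vs Tau: 3 to 2, Alpha.
Alpha vs Eta: 2 for Alpha, 3 for Eta — Eta by 3–2.
Lambda vs Tau: Lambda is ranked higher on 2 ballots, Tau on 3. Tau wins 3–2.
Lambda vs Eta: 4 to 1, Lambda.
Tau vs Eta: Tau is ranked higher on 2 ballots, Eta on 3. Eta wins 3–2.
Every book loses at least once (Zeta loses to Tau; Alpha loses to Zeta; Lambda loses to Zeta; Tau loses to Alpha; Eta loses to Zeta). The majority relation contains the cycle Zeta > Alpha > Tau > Zeta, so there is no Condorcet winner.

none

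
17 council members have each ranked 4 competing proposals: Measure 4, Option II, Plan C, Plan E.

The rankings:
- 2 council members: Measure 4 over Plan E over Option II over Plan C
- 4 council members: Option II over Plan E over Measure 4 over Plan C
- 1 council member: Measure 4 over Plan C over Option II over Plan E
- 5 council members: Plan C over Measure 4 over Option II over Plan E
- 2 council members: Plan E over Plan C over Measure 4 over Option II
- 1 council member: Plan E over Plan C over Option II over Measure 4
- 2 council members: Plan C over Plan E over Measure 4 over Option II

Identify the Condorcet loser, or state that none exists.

none

Pairwise majorities:
Measure 4–Option II: Measure 4 12–5.
Measure 4 vs Plan C: Measure 4 preferred on 2+4+1 = 7 ballots; Plan C wins 10–7.
Measure 4 vs Plan E: Plan E wins 9–8.
Option II vs Plan C: 6 to 11, Plan C.
Option II vs Plan E: Option II wins 10–7.
Plan C vs Plan E: 1+5+2 = 8 for Plan C, 9 for Plan E — Plan E by 9–8.
Each option has at least one pairwise win (Measure 4 beats Option II; Option II beats Plan E; Plan C beats Measure 4; Plan E beats Measure 4) — no Condorcet loser.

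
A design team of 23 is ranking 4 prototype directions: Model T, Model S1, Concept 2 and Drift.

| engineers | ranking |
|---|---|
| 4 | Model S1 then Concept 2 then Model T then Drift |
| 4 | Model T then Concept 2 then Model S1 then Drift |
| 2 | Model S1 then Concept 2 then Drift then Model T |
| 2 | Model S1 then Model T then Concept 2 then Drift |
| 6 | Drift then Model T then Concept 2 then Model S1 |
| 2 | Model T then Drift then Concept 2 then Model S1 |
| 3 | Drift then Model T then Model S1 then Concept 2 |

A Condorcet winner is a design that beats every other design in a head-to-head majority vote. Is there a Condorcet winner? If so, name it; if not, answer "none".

Model T

Check each pair by majority over 23 ballots:
Model T–Model S1: Model T 15–8.
Model T vs Concept 2: Model T, 17–6.
Model T vs Drift: 4+4+2+2 = 12 for Model T, 11 for Drift — Model T by 12–11.
Model S1 vs Concept 2: Concept 2 wins 12–11.
Model S1 vs Drift: 12 to 11, Model S1.
Concept 2 vs Drift: Concept 2 is ranked higher on 4+4+2+2 = 12 ballots, Drift on 11. Concept 2 wins 12–11.
Only Model T has no losses; Model T is the Condorcet winner.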